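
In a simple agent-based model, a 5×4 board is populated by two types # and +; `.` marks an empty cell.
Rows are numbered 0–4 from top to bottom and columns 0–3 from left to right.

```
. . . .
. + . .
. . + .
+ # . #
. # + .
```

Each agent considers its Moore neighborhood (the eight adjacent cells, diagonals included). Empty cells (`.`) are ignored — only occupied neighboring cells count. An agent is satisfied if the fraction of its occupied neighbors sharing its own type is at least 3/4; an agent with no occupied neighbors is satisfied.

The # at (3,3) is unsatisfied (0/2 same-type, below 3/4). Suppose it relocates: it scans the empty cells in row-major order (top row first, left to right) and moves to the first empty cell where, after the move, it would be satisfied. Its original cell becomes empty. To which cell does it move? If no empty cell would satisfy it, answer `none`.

Vacating (3,3). Empty cells in order:
  (0,0): 0/1 same-type → still unsatisfied.
  (0,1): 0/1 same-type → still unsatisfied.
  (0,2): 0/1 same-type → still unsatisfied.
  (0,3): 0/0 same-type → satisfied — stop here.

(0,3)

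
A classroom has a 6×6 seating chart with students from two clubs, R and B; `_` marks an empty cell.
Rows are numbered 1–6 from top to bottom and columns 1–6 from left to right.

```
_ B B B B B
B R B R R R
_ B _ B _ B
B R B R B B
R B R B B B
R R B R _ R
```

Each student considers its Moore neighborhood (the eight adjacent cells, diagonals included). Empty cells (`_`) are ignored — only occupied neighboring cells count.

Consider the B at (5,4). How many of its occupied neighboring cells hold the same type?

Occupied neighbors of (5,4): (4,3)=B, (4,4)=R, (4,5)=B, (5,3)=R, (5,5)=B, (6,3)=B, (6,4)=R.
Same type (B): 4 of 7.

4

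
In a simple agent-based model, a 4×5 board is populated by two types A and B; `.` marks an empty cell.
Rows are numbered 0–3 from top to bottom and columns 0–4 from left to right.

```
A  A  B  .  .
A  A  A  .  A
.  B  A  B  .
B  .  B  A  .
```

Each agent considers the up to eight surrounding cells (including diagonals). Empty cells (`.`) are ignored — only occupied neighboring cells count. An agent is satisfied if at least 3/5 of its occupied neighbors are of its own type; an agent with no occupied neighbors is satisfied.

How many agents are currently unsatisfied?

Row 0: (0,0)A 3/3 ✓ · (0,1)A 4/5 ✓ · (0,2)B 0/3 ✗
Row 1: (1,0)A 3/4 ✓ · (1,1)A 5/7 ✓ · (1,2)A 3/6 ✗ · (1,4)A 0/1 ✗
Row 2: (2,1)B 2/6 ✗ · (2,2)A 3/6 ✗ · (2,3)B 1/5 ✗
Row 3: (3,0)B 1/1 ✓ · (3,2)B 2/4 ✗ · (3,3)A 1/3 ✗
Unsatisfied: (0,2), (1,2), (1,4), (2,1), (2,2), (2,3), (3,2), (3,3) — 8 in total.

8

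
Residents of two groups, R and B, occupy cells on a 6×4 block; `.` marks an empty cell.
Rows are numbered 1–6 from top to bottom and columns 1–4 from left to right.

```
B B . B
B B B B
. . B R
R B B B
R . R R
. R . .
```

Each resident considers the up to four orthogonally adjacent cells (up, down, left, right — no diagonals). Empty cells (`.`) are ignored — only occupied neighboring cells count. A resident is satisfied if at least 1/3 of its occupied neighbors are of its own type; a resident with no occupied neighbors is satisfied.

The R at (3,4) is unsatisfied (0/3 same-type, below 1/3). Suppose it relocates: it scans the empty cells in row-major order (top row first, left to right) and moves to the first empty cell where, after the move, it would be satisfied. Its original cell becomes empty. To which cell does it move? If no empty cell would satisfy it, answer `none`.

Vacating (3,4). Empty cells in order:
  (1,3): 0/3 same-type → still unsatisfied.
  (3,1): 1/2 same-type → satisfied — stop here.

(3,1)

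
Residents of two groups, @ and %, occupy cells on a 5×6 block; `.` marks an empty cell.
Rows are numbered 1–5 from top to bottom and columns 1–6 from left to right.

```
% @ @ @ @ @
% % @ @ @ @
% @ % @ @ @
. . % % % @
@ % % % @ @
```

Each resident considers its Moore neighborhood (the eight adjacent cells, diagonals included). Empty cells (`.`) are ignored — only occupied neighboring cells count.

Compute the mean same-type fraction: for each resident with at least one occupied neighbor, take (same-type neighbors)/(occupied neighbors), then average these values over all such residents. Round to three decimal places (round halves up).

(1,1)% 2/3
(1,2)@ 2/5
(1,3)@ 4/5
(1,4)@ 5/5
(1,5)@ 5/5
(1,6)@ 3/3
(2,1)% 3/5
(2,2)% 4/8
(2,3)@ 6/8
(2,4)@ 7/8
(2,5)@ 8/8
(2,6)@ 5/5
(3,1)% 2/3
(3,2)@ 1/6
(3,3)% 3/7
(3,4)@ 4/8
(3,5)@ 6/8
(3,6)@ 4/5
(4,3)% 5/7
(4,4)% 5/8
(4,5)% 2/8
(4,6)@ 4/5
(5,1)@ 0/1
(5,2)% 2/3
(5,3)% 4/4
(5,4)% 4/5
(5,5)@ 2/5
(5,6)@ 2/3
Sum over 28 residents: 2/3 + 2/5 + 4/5 + 5/5 + 5/5 + 3/3 + 3/5 + 4/8 + 6/8 + 7/8 + 8/8 + 5/5 + 2/3 + 1/6 + 3/7 + 4/8 + 6/8 + 4/5 + 5/7 + 5/8 + 2/8 + 4/5 + 0/1 + 2/3 + 4/4 + 4/5 + 2/5 + 2/3 = 7907/420; mean = 7907/420 ÷ 28 = 7907/11760 = 0.672363… → 0.672.

0.672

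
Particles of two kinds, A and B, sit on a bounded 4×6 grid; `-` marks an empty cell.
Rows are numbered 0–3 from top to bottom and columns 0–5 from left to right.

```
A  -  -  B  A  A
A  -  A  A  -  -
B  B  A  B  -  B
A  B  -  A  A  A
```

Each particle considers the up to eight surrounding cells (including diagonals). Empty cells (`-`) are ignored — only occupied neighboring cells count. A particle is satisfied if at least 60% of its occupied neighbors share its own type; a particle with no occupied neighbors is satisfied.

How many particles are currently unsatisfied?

Row 0: (0,0)A 1/1 satisfied · (0,3)B 0/3 not · (0,4)A 2/3 satisfied · (0,5)A 1/1 satisfied
Row 1: (1,0)A 1/3 not · (1,2)A 2/5 not · (1,3)A 3/5 satisfied
Row 2: (2,0)B 2/4 not · (2,1)B 2/6 not · (2,2)A 3/6 not · (2,3)B 0/5 not · (2,5)B 0/2 not
Row 3: (3,0)A 0/3 not · (3,1)B 2/4 not · (3,3)A 2/3 satisfied · (3,4)A 2/4 not · (3,5)A 1/2 not
Unsatisfied: (0,3), (1,0), (1,2), (2,0), (2,1), (2,2), (2,3), (2,5), (3,0), (3,1), (3,4), (3,5) — 12 in total.

12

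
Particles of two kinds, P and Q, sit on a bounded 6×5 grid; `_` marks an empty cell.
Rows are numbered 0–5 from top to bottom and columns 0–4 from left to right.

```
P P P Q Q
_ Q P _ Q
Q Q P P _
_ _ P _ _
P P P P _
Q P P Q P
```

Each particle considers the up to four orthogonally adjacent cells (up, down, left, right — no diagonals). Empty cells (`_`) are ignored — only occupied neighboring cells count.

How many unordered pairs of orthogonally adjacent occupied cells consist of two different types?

9

Scan each occupied cell's neighbors to the right and below so each pair is counted once.
From row 0: 2 unlike of 7 pairs (running 2/7).
From row 1: 1 unlike of 3 pairs (running 3/10).
From row 2: 1 unlike of 4 pairs (running 4/14).
From row 3: 0 unlike of 1 pairs (running 4/15).
From row 4: 2 unlike of 7 pairs (running 6/22).
From row 5: 3 unlike of 4 pairs (running 9/26).
Total adjacent occupied pairs: 26; unlike-type pairs: 9.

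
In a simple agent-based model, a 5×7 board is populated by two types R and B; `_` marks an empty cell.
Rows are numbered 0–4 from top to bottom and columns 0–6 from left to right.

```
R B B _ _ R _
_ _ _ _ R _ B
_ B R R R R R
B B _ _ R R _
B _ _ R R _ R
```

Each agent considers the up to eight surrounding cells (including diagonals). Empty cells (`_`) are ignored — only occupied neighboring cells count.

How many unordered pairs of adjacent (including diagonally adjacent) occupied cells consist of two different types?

6

Scan each occupied cell's neighbors to the right and below (and the two forward diagonals) so each pair is counted once.
From row 0: 2 unlike of 4 pairs (running 2/4).
From row 1: 2 unlike of 5 pairs (running 4/9).
From row 2: 2 unlike of 14 pairs (running 6/23).
From row 3: 0 unlike of 8 pairs (running 6/31).
From row 4: 0 unlike of 1 pairs (running 6/32).
Total adjacent occupied pairs: 32; unlike-type pairs: 6.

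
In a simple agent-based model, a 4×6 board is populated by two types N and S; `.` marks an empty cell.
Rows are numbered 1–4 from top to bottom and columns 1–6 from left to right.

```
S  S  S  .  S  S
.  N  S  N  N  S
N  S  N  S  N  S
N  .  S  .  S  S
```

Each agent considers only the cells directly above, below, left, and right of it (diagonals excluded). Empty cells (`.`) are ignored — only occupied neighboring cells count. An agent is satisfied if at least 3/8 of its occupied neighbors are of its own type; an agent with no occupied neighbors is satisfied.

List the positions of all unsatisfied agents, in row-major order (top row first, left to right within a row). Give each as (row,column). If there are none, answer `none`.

Row 1: (1,1)S 1/1 ok · (1,2)S 2/3 ok · (1,3)S 2/2 ok · (1,5)S 1/2 ok · (1,6)S 2/2 ok
Row 2: (2,2)N 0/3 unhappy · (2,3)S 1/4 unhappy · (2,4)N 1/3 unhappy · (2,5)N 2/4 ok · (2,6)S 2/3 ok
Row 3: (3,1)N 1/2 ok · (3,2)S 0/3 unhappy · (3,3)N 0/4 unhappy · (3,4)S 0/3 unhappy · (3,5)N 1/4 unhappy · (3,6)S 2/3 ok
Row 4: (4,1)N 1/1 ok · (4,3)S 0/1 unhappy · (4,5)S 1/2 ok · (4,6)S 2/2 ok

(2,2), (2,3), (2,4), (3,2), (3,3), (3,4), (3,5), (4,3)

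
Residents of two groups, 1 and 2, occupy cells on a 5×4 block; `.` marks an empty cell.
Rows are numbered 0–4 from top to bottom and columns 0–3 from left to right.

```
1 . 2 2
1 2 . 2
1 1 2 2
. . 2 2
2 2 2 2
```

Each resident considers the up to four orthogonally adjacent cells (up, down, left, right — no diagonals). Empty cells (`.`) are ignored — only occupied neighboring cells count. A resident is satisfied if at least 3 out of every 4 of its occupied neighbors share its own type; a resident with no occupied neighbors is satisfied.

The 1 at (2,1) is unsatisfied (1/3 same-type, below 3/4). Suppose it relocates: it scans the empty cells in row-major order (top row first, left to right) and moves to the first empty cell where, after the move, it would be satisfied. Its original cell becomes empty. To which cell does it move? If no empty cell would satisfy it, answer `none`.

Vacating (2,1). Empty cells in order:
  (0,1): 1/3 same-type → still unsatisfied.
  (1,2): 0/4 same-type → still unsatisfied.
  (3,0): 1/2 same-type → still unsatisfied.
  (3,1): 0/2 same-type → still unsatisfied.

none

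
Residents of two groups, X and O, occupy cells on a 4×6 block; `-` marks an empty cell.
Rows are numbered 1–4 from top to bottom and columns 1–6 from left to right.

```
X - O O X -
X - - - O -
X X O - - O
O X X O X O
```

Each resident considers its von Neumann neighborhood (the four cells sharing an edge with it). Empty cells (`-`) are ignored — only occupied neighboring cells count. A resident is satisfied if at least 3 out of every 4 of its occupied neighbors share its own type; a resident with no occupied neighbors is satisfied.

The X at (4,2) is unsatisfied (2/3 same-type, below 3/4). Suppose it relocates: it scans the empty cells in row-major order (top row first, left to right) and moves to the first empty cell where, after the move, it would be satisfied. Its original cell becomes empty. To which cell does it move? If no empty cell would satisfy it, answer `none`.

Vacating (4,2). Empty cells in order:
  (1,2): 1/2 same-type → still unsatisfied.
  (1,6): 1/1 same-type → satisfied — stop here.

(1,6)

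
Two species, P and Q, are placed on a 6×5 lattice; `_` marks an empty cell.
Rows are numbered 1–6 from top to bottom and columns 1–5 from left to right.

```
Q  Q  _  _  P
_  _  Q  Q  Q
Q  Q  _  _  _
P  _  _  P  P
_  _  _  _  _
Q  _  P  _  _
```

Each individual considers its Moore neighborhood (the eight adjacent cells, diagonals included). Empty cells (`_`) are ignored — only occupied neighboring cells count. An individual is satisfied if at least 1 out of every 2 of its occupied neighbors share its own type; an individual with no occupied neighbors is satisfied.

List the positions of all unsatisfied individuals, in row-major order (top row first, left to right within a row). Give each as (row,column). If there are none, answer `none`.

(1,5), (4,1)

Row 1: (1,1)Q 1/1 ✓ · (1,2)Q 2/2 ✓ · (1,5)P 0/2 ✗
Row 2: (2,3)Q 3/3 ✓ · (2,4)Q 2/3 ✓ · (2,5)Q 1/2 ✓
Row 3: (3,1)Q 1/2 ✓ · (3,2)Q 2/3 ✓
Row 4: (4,1)P 0/2 ✗ · (4,4)P 1/1 ✓ · (4,5)P 1/1 ✓
Row 6: (6,1)Q 0/0 ✓ · (6,3)P 0/0 ✓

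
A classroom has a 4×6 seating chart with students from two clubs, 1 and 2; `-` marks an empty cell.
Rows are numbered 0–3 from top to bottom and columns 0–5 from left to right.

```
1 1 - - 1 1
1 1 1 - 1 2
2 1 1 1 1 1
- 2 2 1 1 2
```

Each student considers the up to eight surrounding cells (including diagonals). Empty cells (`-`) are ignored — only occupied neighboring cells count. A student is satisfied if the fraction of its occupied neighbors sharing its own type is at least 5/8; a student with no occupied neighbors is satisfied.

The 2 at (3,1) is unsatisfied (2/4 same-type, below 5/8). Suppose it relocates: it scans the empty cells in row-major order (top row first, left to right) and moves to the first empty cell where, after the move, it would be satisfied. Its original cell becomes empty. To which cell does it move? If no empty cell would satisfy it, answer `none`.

Vacating (3,1). Empty cells in order:
  (0,2): 0/3 same-type → still unsatisfied.
  (0,3): 0/3 same-type → still unsatisfied.
  (1,3): 0/6 same-type → still unsatisfied.
  (3,0): 1/2 same-type → still unsatisfied.

none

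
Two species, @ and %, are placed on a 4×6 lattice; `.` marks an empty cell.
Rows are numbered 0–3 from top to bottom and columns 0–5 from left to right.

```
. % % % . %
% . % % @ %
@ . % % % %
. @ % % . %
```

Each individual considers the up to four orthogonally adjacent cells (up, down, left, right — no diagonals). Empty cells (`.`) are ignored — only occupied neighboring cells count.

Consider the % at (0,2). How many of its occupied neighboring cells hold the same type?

Occupied neighbors of (0,2): (1,2)=%, (0,1)=%, (0,3)=%.
Same type (%): 3 of 3.

3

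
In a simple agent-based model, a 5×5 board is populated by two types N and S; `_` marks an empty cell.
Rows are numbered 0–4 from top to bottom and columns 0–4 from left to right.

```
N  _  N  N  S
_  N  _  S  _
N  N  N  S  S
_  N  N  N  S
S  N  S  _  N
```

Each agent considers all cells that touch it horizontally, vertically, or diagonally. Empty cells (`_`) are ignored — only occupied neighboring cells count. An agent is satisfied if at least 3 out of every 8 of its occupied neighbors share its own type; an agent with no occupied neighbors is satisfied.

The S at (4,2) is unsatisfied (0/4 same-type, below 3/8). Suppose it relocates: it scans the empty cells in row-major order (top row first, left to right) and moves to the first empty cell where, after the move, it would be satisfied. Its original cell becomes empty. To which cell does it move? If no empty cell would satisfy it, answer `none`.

Vacating (4,2). Empty cells in order:
  (0,1): 0/3 same-type → still unsatisfied.
  (1,0): 0/4 same-type → still unsatisfied.
  (1,2): 2/7 same-type → still unsatisfied.
  (1,4): 4/5 same-type → satisfied — stop here.

(1,4)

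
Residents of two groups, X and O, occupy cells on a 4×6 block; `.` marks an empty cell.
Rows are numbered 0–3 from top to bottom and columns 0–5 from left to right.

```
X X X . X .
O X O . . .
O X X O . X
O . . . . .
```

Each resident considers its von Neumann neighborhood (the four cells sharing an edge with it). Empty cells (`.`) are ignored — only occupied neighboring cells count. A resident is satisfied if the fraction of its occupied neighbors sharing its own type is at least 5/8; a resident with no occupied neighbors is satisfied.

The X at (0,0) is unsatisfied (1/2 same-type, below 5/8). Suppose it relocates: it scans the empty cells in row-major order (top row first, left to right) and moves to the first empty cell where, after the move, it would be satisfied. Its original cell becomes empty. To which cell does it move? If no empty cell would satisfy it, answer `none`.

(0,3)

Vacating (0,0). Empty cells in order:
  (0,3): 2/2 same-type → satisfied — stop here.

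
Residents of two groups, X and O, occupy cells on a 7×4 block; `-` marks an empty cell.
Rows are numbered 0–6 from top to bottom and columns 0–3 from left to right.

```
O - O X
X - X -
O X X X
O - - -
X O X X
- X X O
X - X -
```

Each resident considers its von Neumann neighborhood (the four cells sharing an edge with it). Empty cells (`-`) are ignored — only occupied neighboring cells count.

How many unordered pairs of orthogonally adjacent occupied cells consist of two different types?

Scan each occupied cell's neighbors to the right and below so each pair is counted once.
Row 0: O(0,0)–X(1,0)≠ O(0,2)–X(0,3)≠ O(0,2)–X(1,2)≠  → 3/3 unlike.
Row 1: X(1,0)–O(2,0)≠ X(1,2)–X(2,2)=  → 1/2 unlike.
Row 2: O(2,0)–X(2,1)≠ O(2,0)–O(3,0)= X(2,1)–X(2,2)= X(2,2)–X(2,3)=  → 1/4 unlike.
Row 3: O(3,0)–X(4,0)≠  → 1/1 unlike.
Row 4: X(4,0)–O(4,1)≠ O(4,1)–X(4,2)≠ O(4,1)–X(5,1)≠ X(4,2)–X(4,3)= X(4,2)–X(5,2)= X(4,3)–O(5,3)≠  → 4/6 unlike.
Row 5: X(5,1)–X(5,2)= X(5,2)–O(5,3)≠ X(5,2)–X(6,2)=  → 1/3 unlike.
Total adjacent occupied pairs: 19; unlike-type pairs: 11.

11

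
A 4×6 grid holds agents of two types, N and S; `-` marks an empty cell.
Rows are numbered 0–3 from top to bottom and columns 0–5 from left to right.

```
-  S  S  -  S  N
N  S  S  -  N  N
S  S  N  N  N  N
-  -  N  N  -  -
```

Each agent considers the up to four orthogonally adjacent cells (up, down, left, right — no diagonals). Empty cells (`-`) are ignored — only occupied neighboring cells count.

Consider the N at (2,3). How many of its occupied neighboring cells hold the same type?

Occupied neighbors of (2,3): (3,3)=N, (2,2)=N, (2,4)=N.
Same type (N): 3 of 3.

3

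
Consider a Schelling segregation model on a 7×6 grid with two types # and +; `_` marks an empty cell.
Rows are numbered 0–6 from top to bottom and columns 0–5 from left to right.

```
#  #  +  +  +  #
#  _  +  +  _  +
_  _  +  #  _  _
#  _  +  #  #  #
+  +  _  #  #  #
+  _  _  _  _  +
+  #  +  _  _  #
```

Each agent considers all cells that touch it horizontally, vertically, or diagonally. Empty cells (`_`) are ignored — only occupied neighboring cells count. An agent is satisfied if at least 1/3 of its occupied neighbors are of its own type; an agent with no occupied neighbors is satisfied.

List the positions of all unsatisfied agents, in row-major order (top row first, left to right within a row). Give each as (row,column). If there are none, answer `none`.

(0,0)# 2/2 satisfied
(0,1)# 2/4 satisfied
(0,2)+ 3/4 satisfied
(0,3)+ 4/4 satisfied
(0,4)+ 3/4 satisfied
(0,5)# 0/2 not
(1,0)# 2/2 satisfied
(1,2)+ 4/6 satisfied
(1,3)+ 5/6 satisfied
(1,5)+ 1/2 satisfied
(2,2)+ 3/5 satisfied
(2,3)# 2/6 satisfied
(3,0)# 0/2 not
(3,2)+ 2/5 satisfied
(3,3)# 4/6 satisfied
(3,4)# 6/6 satisfied
(3,5)# 3/3 satisfied
(4,0)+ 2/3 satisfied
(4,1)+ 3/4 satisfied
(4,3)# 3/4 satisfied
(4,4)# 5/6 satisfied
(4,5)# 3/4 satisfied
(5,0)+ 3/4 satisfied
(5,5)+ 0/3 not
(6,0)+ 1/2 satisfied
(6,1)# 0/3 not
(6,2)+ 0/1 not
(6,5)# 0/1 not

(0,5), (3,0), (5,5), (6,1), (6,2), (6,5)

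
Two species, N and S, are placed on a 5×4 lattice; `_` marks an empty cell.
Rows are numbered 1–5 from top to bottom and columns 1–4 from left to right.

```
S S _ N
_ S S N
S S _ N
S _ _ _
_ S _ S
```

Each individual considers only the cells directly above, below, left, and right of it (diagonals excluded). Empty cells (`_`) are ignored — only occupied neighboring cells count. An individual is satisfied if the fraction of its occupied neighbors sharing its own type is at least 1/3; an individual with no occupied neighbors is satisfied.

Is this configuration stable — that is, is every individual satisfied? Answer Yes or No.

(1,1)S 1/1 satisfied
(1,2)S 2/2 satisfied
(1,4)N 1/1 satisfied
(2,2)S 3/3 satisfied
(2,3)S 1/2 satisfied
(2,4)N 2/3 satisfied
(3,1)S 2/2 satisfied
(3,2)S 2/2 satisfied
(3,4)N 1/1 satisfied
(4,1)S 1/1 satisfied
(5,2)S 0/0 satisfied
(5,4)S 0/0 satisfied
All meet the threshold, so the configuration is stable.

Yes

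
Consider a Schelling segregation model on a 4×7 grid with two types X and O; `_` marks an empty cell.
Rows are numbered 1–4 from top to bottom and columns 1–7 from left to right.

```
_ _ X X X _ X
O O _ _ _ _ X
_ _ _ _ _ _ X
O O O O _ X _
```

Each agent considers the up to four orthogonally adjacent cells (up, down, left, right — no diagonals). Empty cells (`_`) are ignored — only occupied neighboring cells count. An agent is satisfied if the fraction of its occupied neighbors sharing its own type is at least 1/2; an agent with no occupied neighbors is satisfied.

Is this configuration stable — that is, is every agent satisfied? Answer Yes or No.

Yes

(1,3)X 1/1 ✓
(1,4)X 2/2 ✓
(1,5)X 1/1 ✓
(1,7)X 1/1 ✓
(2,1)O 1/1 ✓
(2,2)O 1/1 ✓
(2,7)X 2/2 ✓
(3,7)X 1/1 ✓
(4,1)O 1/1 ✓
(4,2)O 2/2 ✓
(4,3)O 2/2 ✓
(4,4)O 1/1 ✓
(4,6)X 0/0 ✓
All meet the threshold, so the configuration is stable.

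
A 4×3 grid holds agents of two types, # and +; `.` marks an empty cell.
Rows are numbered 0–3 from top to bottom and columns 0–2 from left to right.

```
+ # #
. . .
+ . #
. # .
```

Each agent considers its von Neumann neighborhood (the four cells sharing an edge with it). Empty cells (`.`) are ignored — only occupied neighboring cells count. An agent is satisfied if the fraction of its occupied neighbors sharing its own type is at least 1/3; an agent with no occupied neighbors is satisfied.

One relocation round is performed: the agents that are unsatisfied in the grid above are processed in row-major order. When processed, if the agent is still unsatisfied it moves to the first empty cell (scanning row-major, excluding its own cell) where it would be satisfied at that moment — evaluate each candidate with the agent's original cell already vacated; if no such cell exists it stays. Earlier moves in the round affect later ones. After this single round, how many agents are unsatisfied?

Initially unsatisfied (in order): (0,0).
  (0,0) → (1,0).
Resulting grid:
. # #
+ . .
+ . #
. # .
All satisfied now.

0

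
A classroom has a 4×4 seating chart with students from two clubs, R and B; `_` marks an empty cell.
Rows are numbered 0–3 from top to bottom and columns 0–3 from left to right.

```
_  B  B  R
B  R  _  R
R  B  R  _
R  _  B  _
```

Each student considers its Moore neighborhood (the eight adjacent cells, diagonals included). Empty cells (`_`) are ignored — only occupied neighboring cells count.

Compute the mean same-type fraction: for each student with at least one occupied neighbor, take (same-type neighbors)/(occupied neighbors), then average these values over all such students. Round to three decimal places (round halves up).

Row 0: (0,1)B 2/3 · (0,2)B 1/4 · (0,3)R 1/2
Row 1: (1,0)B 2/4 · (1,1)R 2/6 · (1,3)R 2/3
Row 2: (2,0)R 2/4 · (2,1)B 2/6 · (2,2)R 2/4
Row 3: (3,0)R 1/2 · (3,2)B 1/2
Sum over 11 students: 2/3 + 1/4 + 1/2 + 2/4 + 2/6 + 2/3 + 2/4 + 2/6 + 2/4 + 1/2 + 1/2 = 21/4; mean = 21/4 ÷ 11 = 21/44 = 0.477272… → 0.477.

0.477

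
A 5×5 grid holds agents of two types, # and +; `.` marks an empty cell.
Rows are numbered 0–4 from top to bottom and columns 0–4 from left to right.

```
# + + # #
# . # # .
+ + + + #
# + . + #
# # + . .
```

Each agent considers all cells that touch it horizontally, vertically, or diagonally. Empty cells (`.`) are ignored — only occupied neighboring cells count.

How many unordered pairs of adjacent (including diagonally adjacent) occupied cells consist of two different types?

Scan each occupied cell's neighbors to the right and below (and the two forward diagonals) so each pair is counted once.
From row 0: 6 unlike of 12 pairs (running 6/12).
From row 1: 7 unlike of 9 pairs (running 13/21).
From row 2: 5 unlike of 14 pairs (running 18/35).
From row 3: 4 unlike of 8 pairs (running 22/43).
From row 4: 1 unlike of 2 pairs (running 23/45).
Total adjacent occupied pairs: 45; unlike-type pairs: 23.

23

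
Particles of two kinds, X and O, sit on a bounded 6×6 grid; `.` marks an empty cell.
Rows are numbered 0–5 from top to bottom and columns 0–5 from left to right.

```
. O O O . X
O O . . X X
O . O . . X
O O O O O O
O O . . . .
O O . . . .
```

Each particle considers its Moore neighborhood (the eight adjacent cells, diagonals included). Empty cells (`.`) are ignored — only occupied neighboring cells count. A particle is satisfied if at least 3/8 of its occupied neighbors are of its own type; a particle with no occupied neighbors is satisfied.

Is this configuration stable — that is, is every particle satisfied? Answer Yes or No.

Yes

(0,1)O 3/3 satisfied
(0,2)O 3/3 satisfied
(0,3)O 1/2 satisfied
(0,5)X 2/2 satisfied
(1,0)O 3/3 satisfied
(1,1)O 5/5 satisfied
(1,4)X 3/4 satisfied
(1,5)X 3/3 satisfied
(2,0)O 4/4 satisfied
(2,2)O 4/4 satisfied
(2,5)X 2/4 satisfied
(3,0)O 4/4 satisfied
(3,1)O 6/6 satisfied
(3,2)O 4/4 satisfied
(3,3)O 3/3 satisfied
(3,4)O 2/3 satisfied
(3,5)O 1/2 satisfied
(4,0)O 5/5 satisfied
(4,1)O 6/6 satisfied
(5,0)O 3/3 satisfied
(5,1)O 3/3 satisfied
All meet the threshold, so the configuration is stable.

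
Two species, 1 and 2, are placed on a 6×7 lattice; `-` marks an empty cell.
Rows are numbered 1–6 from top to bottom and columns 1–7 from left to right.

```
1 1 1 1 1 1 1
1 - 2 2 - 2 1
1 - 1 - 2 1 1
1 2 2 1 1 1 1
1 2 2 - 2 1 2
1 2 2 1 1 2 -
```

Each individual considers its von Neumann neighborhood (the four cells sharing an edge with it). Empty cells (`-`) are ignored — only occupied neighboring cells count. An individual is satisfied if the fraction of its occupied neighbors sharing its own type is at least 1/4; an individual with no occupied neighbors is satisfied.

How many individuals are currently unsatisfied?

Row 1: (1,1)1 2/2 satisfied · (1,2)1 2/2 satisfied · (1,3)1 2/3 satisfied · (1,4)1 2/3 satisfied · (1,5)1 2/2 satisfied · (1,6)1 2/3 satisfied · (1,7)1 2/2 satisfied
Row 2: (2,1)1 2/2 satisfied · (2,3)2 1/3 satisfied · (2,4)2 1/2 satisfied · (2,6)2 0/3 not · (2,7)1 2/3 satisfied
Row 3: (3,1)1 2/2 satisfied · (3,3)1 0/2 not · (3,5)2 0/2 not · (3,6)1 2/4 satisfied · (3,7)1 3/3 satisfied
Row 4: (4,1)1 2/3 satisfied · (4,2)2 2/3 satisfied · (4,3)2 2/4 satisfied · (4,4)1 1/2 satisfied · (4,5)1 2/4 satisfied · (4,6)1 4/4 satisfied · (4,7)1 2/3 satisfied
Row 5: (5,1)1 2/3 satisfied · (5,2)2 3/4 satisfied · (5,3)2 3/3 satisfied · (5,5)2 0/3 not · (5,6)1 1/4 satisfied · (5,7)2 0/2 not
Row 6: (6,1)1 1/2 satisfied · (6,2)2 2/3 satisfied · (6,3)2 2/3 satisfied · (6,4)1 1/2 satisfied · (6,5)1 1/3 satisfied · (6,6)2 0/2 not
Unsatisfied: (2,6), (3,3), (3,5), (5,5), (5,7), (6,6) — 6 in total.

6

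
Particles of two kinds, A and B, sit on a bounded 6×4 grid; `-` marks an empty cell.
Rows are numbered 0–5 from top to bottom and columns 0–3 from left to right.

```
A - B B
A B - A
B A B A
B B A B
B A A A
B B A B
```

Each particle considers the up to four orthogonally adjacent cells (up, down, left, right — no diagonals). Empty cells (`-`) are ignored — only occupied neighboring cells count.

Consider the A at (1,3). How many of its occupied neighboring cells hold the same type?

1

Occupied neighbors of (1,3): (0,3)=B, (2,3)=A.
Same type (A): 1 of 2.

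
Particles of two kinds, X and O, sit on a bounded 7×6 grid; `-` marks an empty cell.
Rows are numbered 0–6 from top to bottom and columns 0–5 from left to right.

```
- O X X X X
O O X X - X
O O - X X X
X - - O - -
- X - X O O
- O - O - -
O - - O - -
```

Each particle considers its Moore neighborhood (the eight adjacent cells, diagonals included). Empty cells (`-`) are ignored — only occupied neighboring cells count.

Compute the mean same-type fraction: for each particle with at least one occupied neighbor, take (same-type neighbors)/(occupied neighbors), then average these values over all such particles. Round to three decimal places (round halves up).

0.730

Row 0: (0,1)O 2/4 · (0,2)X 3/5 · (0,3)X 4/4 · (0,4)X 4/4 · (0,5)X 2/2
Row 1: (1,0)O 4/4 · (1,1)O 4/6 · (1,2)X 4/7 · (1,3)X 6/6 · (1,5)X 4/4
Row 2: (2,0)O 3/4 · (2,1)O 3/5 · (2,3)X 3/4 · (2,4)X 4/5 · (2,5)X 2/2
Row 3: (3,0)X 1/3 · (3,3)O 1/4
Row 4: (4,1)X 1/2 · (4,3)X 0/3 · (4,4)O 3/4 · (4,5)O 1/1
Row 5: (5,1)O 1/2 · (5,3)O 2/3
Row 6: (6,0)O 1/1 · (6,3)O 1/1
Sum over 25 particles: 2/4 + 3/5 + 4/4 + 4/4 + 2/2 + 4/4 + 4/6 + 4/7 + 6/6 + 4/4 + 3/4 + 3/5 + 3/4 + 4/5 + 2/2 + 1/3 + 1/4 + 1/2 + 0/3 + 3/4 + 1/1 + 1/2 + 2/3 + 1/1 + 1/1 = 383/21; mean = 383/21 ÷ 25 = 383/525 = 0.729523… → 0.730.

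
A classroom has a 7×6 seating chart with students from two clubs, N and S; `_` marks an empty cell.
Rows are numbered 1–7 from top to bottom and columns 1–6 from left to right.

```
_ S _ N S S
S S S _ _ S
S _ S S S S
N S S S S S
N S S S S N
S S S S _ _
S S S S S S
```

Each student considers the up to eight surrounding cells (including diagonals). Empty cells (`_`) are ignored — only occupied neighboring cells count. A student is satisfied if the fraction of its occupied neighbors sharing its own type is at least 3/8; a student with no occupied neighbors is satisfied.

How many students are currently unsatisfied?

4

(1,2)S 3/3 ✓
(1,4)N 0/2 ✗
(1,5)S 2/3 ✓
(1,6)S 2/2 ✓
(2,1)S 3/3 ✓
(2,2)S 5/5 ✓
(2,3)S 4/5 ✓
(2,6)S 4/4 ✓
(3,1)S 3/4 ✓
(3,3)S 6/6 ✓
(3,4)S 6/6 ✓
(3,5)S 6/6 ✓
(3,6)S 4/4 ✓
(4,1)N 1/4 ✗
(4,2)S 5/7 ✓
(4,3)S 7/7 ✓
(4,4)S 8/8 ✓
(4,5)S 7/8 ✓
(4,6)S 4/5 ✓
(5,1)N 1/5 ✗
(5,2)S 6/8 ✓
(5,3)S 8/8 ✓
(5,4)S 7/7 ✓
(5,5)S 5/6 ✓
(5,6)N 0/3 ✗
(6,1)S 4/5 ✓
(6,2)S 7/8 ✓
(6,3)S 8/8 ✓
(6,4)S 7/7 ✓
(7,1)S 3/3 ✓
(7,2)S 5/5 ✓
(7,3)S 5/5 ✓
(7,4)S 4/4 ✓
(7,5)S 3/3 ✓
(7,6)S 1/1 ✓
Unsatisfied: (1,4), (4,1), (5,1), (5,6) — 4 in total.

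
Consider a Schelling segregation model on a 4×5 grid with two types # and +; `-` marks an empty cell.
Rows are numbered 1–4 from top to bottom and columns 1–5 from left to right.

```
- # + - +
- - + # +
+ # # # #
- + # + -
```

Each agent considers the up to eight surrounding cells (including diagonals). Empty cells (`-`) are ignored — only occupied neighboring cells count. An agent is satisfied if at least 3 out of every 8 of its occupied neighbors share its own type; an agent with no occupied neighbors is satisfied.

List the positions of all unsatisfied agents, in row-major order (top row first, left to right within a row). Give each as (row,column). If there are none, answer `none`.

(1,2), (1,3), (2,3), (2,5), (4,2), (4,4)

Row 1: (1,2)# 0/2 unhappy · (1,3)+ 1/3 unhappy · (1,5)+ 1/2 ok
Row 2: (2,3)+ 1/6 unhappy · (2,4)# 3/7 ok · (2,5)+ 1/4 unhappy
Row 3: (3,1)+ 1/2 ok · (3,2)# 2/5 ok · (3,3)# 4/7 ok · (3,4)# 4/7 ok · (3,5)# 2/4 ok
Row 4: (4,2)+ 1/4 unhappy · (4,3)# 3/5 ok · (4,4)+ 0/4 unhappy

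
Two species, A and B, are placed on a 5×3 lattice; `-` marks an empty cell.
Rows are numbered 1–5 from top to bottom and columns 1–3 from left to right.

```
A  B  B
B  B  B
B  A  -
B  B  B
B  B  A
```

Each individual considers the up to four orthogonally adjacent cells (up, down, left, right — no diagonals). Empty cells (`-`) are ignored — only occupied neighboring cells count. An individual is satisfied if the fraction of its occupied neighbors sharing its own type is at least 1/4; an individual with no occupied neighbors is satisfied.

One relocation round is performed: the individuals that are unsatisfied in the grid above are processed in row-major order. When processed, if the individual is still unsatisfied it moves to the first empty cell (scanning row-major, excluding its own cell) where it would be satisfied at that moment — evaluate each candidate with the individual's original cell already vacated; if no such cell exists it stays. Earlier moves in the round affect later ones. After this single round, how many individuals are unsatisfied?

1

Initially unsatisfied (in order): (1,1), (3,2), (5,3).
  (1,1) → (3,3).
  (3,2): now satisfied by earlier moves; stays.
  (5,3): no empty cell satisfies it; stays.
Resulting grid:
- B B
B B B
B A A
B B B
B B A
Unsatisfied now: (5,3).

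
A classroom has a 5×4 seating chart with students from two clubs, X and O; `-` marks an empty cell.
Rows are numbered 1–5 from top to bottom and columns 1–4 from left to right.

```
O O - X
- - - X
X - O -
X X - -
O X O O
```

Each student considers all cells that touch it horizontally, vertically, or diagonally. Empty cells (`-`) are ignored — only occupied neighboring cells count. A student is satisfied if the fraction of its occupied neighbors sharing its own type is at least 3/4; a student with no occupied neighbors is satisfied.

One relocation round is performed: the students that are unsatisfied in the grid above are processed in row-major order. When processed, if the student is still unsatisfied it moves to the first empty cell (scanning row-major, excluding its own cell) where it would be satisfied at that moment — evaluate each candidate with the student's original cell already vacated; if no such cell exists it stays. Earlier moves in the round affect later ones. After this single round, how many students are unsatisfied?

Initially unsatisfied (in order): (2,4), (3,3), (4,2), (5,1), (5,2), (5,3).
  (2,4) → (3,2).
  (3,3) → (3,4).
  (4,2): no empty cell satisfies it; stays.
  (5,1) → (4,4).
  (5,2) → (5,1).
  (5,3): no empty cell satisfies it; stays.
Resulting grid:
O O - X
- - - -
X X - O
X X - O
X - O O
Unsatisfied now: (5,3).

1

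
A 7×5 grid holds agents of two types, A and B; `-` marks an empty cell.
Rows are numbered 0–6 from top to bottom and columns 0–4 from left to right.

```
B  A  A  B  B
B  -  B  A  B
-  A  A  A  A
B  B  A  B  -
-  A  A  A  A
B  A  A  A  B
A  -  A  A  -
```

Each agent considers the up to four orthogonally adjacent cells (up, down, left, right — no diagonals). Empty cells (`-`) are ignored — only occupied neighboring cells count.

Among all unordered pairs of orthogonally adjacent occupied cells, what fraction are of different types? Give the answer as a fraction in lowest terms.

9/20

Scan each occupied cell's neighbors to the right and below so each pair is counted once.
From row 0: 4 unlike of 8 pairs (running 4/8).
From row 1: 4 unlike of 5 pairs (running 8/13).
From row 2: 2 unlike of 6 pairs (running 10/19).
From row 3: 4 unlike of 6 pairs (running 14/25).
From row 4: 1 unlike of 7 pairs (running 15/32).
From row 5: 3 unlike of 7 pairs (running 18/39).
From row 6: 0 unlike of 1 pairs (running 18/40).
Total adjacent occupied pairs: 40; unlike-type pairs: 18.
18/40 reduces to 9/20.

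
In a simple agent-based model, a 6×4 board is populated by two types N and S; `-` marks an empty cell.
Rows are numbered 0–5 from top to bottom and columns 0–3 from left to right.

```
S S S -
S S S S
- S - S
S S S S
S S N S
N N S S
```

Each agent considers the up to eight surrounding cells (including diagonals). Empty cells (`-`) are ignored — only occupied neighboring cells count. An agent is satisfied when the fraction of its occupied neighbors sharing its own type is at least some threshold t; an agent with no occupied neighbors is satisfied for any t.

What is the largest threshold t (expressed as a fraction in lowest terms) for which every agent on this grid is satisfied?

1/8

Row 0: (0,0)S 3/3 · (0,1)S 5/5 · (0,2)S 4/4
Row 1: (1,0)S 4/4 · (1,1)S 6/6 · (1,2)S 6/6 · (1,3)S 3/3
Row 2: (2,1)S 6/6 · (2,3)S 4/4
Row 3: (3,0)S 4/4 · (3,1)S 5/6 · (3,2)S 6/7 · (3,3)S 3/4
Row 4: (4,0)S 3/5 · (4,1)S 5/8 · (4,2)N 1/8 · (4,3)S 4/5
Row 5: (5,0)N 1/3 · (5,1)N 2/5 · (5,2)S 3/5 · (5,3)S 2/3
The smallest same-type fraction is 1/8 at (4,2), which reduces to 1/8. Any threshold above that leaves this agent unsatisfied.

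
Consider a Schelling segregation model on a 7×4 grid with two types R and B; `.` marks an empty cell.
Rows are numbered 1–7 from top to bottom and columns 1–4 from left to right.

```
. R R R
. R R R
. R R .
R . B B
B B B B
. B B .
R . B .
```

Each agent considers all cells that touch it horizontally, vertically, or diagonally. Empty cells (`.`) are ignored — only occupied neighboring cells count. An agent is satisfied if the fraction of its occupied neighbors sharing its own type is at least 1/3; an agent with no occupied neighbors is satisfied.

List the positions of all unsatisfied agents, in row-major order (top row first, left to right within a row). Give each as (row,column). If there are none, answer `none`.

(7,1)

Row 1: (1,2)R 3/3 satisfied · (1,3)R 5/5 satisfied · (1,4)R 3/3 satisfied
Row 2: (2,2)R 5/5 satisfied · (2,3)R 7/7 satisfied · (2,4)R 4/4 satisfied
Row 3: (3,2)R 4/5 satisfied · (3,3)R 4/6 satisfied
Row 4: (4,1)R 1/3 satisfied · (4,3)B 4/6 satisfied · (4,4)B 3/4 satisfied
Row 5: (5,1)B 2/3 satisfied · (5,2)B 5/6 satisfied · (5,3)B 6/6 satisfied · (5,4)B 4/4 satisfied
Row 6: (6,2)B 5/6 satisfied · (6,3)B 5/5 satisfied
Row 7: (7,1)R 0/1 not · (7,3)B 2/2 satisfied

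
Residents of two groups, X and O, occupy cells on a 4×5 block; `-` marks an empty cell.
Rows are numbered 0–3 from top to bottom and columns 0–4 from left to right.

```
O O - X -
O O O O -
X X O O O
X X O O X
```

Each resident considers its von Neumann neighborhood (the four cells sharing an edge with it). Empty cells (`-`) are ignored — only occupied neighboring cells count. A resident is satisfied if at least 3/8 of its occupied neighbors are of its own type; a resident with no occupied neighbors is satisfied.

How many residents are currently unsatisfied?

2

(0,0)O 2/2 ok
(0,1)O 2/2 ok
(0,3)X 0/1 unhappy
(1,0)O 2/3 ok
(1,1)O 3/4 ok
(1,2)O 3/3 ok
(1,3)O 2/3 ok
(2,0)X 2/3 ok
(2,1)X 2/4 ok
(2,2)O 3/4 ok
(2,3)O 4/4 ok
(2,4)O 1/2 ok
(3,0)X 2/2 ok
(3,1)X 2/3 ok
(3,2)O 2/3 ok
(3,3)O 2/3 ok
(3,4)X 0/2 unhappy
Unsatisfied: (0,3), (3,4) — 2 in total.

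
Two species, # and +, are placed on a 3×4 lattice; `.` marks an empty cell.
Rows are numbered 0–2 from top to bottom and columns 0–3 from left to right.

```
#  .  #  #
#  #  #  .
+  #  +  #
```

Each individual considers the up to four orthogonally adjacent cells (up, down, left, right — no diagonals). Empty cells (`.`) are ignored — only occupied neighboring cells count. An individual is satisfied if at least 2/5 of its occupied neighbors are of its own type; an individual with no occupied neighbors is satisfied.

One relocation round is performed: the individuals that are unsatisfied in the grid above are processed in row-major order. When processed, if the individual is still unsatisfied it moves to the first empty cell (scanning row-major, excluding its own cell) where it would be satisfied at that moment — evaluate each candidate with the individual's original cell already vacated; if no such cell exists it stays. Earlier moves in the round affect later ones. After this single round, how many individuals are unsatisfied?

0

Initially unsatisfied (in order): (2,0), (2,1), (2,2), (2,3).
  (2,0): no empty cell satisfies it; stays.
  (2,1) → (0,1).
  (2,2) → (2,1).
  (2,3): now satisfied by earlier moves; stays.
Resulting grid:
# # # #
# # # .
+ + . #
All satisfied now.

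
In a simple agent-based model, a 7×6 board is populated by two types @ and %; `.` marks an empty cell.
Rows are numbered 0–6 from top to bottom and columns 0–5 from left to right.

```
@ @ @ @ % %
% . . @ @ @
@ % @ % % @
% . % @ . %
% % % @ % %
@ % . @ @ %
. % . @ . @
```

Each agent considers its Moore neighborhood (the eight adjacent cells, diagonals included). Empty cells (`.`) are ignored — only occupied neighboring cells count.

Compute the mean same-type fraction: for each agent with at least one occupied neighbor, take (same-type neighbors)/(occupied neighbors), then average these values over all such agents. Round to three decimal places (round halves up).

(0,0)@ 1/2
(0,1)@ 2/3
(0,2)@ 3/3
(0,3)@ 3/4
(0,4)% 1/5
(0,5)% 1/3
(1,0)% 1/4
(1,3)@ 4/7
(1,4)@ 4/8
(1,5)@ 2/5
(2,0)@ 0/3
(2,1)% 3/5
(2,2)@ 2/5
(2,3)% 2/6
(2,4)% 2/7
(2,5)@ 2/4
(3,0)% 3/4
(3,2)% 4/7
(3,3)@ 2/7
(3,5)% 3/4
(4,0)% 3/4
(4,1)% 5/6
(4,2)% 3/6
(4,3)@ 3/6
(4,4)% 3/7
(4,5)% 3/4
(5,0)@ 0/4
(5,1)% 4/5
(5,3)@ 3/5
(5,4)@ 4/7
(5,5)% 2/4
(6,1)% 1/2
(6,3)@ 2/2
(6,5)@ 1/2
Sum over 34 agents: 1/2 + 2/3 + 3/3 + 3/4 + 1/5 + 1/3 + 1/4 + 4/7 + 4/8 + 2/5 + 0/3 + 3/5 + 2/5 + 2/6 + 2/7 + 2/4 + 3/4 + 4/7 + 2/7 + 3/4 + 3/4 + 5/6 + 3/6 + 3/6 + 3/7 + 3/4 + 0/4 + 4/5 + 3/5 + 4/7 + 2/4 + 1/2 + 2/2 + 1/2 = 751/42; mean = 751/42 ÷ 34 = 751/1428 = 0.525910… → 0.526.

0.526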